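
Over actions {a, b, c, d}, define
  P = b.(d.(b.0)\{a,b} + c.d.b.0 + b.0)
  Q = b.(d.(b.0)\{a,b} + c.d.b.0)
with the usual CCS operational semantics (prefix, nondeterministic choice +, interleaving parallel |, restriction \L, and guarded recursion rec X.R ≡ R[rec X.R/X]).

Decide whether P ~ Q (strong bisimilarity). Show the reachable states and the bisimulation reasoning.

P ≁ Q

P's transition system — 6 states:
  u0 = b.(d.(b.0)\{a,b} + c.d.b.0 + b.0) :: —b→ u1
  u1 = d.(b.0)\{a,b} + c.d.b.0 + b.0 :: —b→ u2, —c→ u3, —d→ u4
  u2 = 0 :: (no moves)
  u3 = d.b.0 :: —d→ u5
  u4 = (b.0)\{a,b} :: (no moves)
  u5 = b.0 :: —b→ u2
Q's transition system — 6 states:
  v0 = b.(d.(b.0)\{a,b} + c.d.b.0) :: —b→ v1
  v1 = d.(b.0)\{a,b} + c.d.b.0 :: —c→ v2, —d→ v3
  v2 = d.b.0 :: —d→ v4
  v3 = (b.0)\{a,b} :: (no moves)
  v4 = b.0 :: —b→ v5
  v5 = 0 :: (no moves)
Bisimilarity quotient blocks:
  B0 = {u0}
  B1 = {u1}
  B2 = {u3, v2}
  B3 = {u5, v4}
  B4 = {u2, u4, v3, v5}
  B5 = {v0}
  B6 = {v1}
u0 ∈ B0, v0 ∈ B5 → different blocks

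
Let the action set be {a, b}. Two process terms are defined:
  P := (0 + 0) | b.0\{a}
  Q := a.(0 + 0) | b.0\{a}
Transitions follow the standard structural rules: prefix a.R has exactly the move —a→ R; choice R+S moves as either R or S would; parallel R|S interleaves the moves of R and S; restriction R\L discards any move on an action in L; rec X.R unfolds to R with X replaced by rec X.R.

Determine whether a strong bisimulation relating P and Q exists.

P ≁ Q

LTS(P): 2 reachable states
  s0 = (0 + 0) | b.0\{a} → ··b··> s1
  s1 = (0 + 0) | 0\{a} → ∅
LTS(Q): 4 reachable states
  t0 = a.(0 + 0) | b.0\{a} → ··a··> t1, ··b··> t2
  t1 = (0 + 0) | b.0\{a} → ··b··> t3
  t2 = a.(0 + 0) | 0\{a} → ··a··> t3
  t3 = (0 + 0) | 0\{a} → ∅
Coarsest stable partition (strong bisimilarity classes):
  B0 = {s0, t1}
  B1 = {s1, t3}
  B2 = {t0}
  B3 = {t2}
s0 ∈ B0, t0 ∈ B2 → different blocks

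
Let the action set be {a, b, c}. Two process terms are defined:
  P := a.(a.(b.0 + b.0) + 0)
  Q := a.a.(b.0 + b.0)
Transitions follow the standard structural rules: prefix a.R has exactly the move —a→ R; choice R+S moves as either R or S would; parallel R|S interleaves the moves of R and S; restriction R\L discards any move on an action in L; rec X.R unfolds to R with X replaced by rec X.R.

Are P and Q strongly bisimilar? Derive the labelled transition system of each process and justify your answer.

P ~ Q

LTS(P): 4 reachable states
  s0 = a.(a.(b.0 + b.0) + 0) → =a=> s1
  s1 = a.(b.0 + b.0) + 0 → =a=> s2
  s2 = b.0 + b.0 → =b=> s3
  s3 = 0 → (no moves)
LTS(Q): 4 reachable states
  t0 = a.a.(b.0 + b.0) → =a=> t1
  t1 = a.(b.0 + b.0) → =a=> t2
  t2 = b.0 + b.0 → =b=> t3
  t3 = 0 → (no moves)
Partition-refinement fixed point:
  B0 = {s0, t0}
  B1 = {s1, t1}
  B2 = {s2, t2}
  B3 = {s3, t3}
s0 ∈ B0, t0 ∈ B0 → same block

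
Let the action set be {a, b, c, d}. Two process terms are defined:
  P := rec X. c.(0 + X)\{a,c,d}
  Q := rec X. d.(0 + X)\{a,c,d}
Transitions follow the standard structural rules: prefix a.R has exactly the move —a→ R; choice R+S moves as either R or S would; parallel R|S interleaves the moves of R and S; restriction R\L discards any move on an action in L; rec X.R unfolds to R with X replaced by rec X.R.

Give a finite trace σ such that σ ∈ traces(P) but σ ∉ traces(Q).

P's transition system — 2 states:
  m0 = rec X. c.(0 + X)\{a,c,d} :: =c=> m1
  m1 = (0 + (rec X. c.(0 + X)\{a,c,d}))\{a,c,d} :: deadlocked
Q's transition system — 2 states:
  n0 = rec X. d.(0 + X)\{a,c,d} :: =d=> n1
  n1 = (0 + (rec X. d.(0 + X)\{a,c,d}))\{a,c,d} :: deadlocked
Trace ⟨c⟩ through P, begin at {m0}:
  [1] c ⇒ {m1}
  — P admits the full trace.
Trace ⟨c⟩ through Q, begin at {n0}:
  [1] c ⇒ ∅ (Q stuck)

c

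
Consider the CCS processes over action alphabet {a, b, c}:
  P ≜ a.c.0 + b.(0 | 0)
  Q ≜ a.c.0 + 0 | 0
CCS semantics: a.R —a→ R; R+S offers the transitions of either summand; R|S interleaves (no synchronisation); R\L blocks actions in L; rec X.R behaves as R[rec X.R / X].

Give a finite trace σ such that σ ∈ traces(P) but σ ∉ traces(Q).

P's transition system — 4 states:
  p0 = a.c.0 + b.(0 | 0) → -a-> p1, -b-> p2
  p1 = c.0 → -c-> p3
  p2 = 0 | 0 → deadlocked
  p3 = 0 → deadlocked
Q's transition system — 3 states:
  q0 = a.c.0 + 0 | 0 → -a-> q1
  q1 = c.0 → -c-> q2
  q2 = 0 → deadlocked
Run σ = ⟨b⟩ on P: start {p0}
  [1] b ⇒ {p2}
  ✓ P
Run σ = ⟨b⟩ on Q: start {q0}
  [1] b ⇒ no successor for Q

b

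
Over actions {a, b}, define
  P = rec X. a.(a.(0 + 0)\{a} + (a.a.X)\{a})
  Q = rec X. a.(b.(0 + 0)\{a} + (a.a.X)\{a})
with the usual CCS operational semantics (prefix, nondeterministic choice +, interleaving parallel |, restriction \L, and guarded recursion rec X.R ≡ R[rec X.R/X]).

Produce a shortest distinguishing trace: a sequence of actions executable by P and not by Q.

Reachable graph of P (3 states):
  p0 = rec X. a.(a.(0 + 0)\{a} + (a.a.X)\{a}) → --a--▸ p1
  p1 = a.(0 + 0)\{a} + (a.a.(rec X. a.(a.(0 + 0)\{a} + (a.a.X)\{a})))\{a} → --a--▸ p2
  p2 = (0 + 0)\{a} → deadlocked
Reachable graph of Q (3 states):
  q0 = rec X. a.(b.(0 + 0)\{a} + (a.a.X)\{a}) → --a--▸ q1
  q1 = b.(0 + 0)\{a} + (a.a.(rec X. a.(b.(0 + 0)\{a} + (a.a.X)\{a})))\{a} → --b--▸ q2
  q2 = (0 + 0)\{a} → deadlocked
Trace ⟨aa⟩ through P, begin at {p0}:
  step 1 (a): {p1}
  step 2 (a): {p2}
  P completes σ.
Trace ⟨aa⟩ through Q, begin at {q0}:
  step 1 (a): {q1}
  step 2 (a): no successor for Q

aa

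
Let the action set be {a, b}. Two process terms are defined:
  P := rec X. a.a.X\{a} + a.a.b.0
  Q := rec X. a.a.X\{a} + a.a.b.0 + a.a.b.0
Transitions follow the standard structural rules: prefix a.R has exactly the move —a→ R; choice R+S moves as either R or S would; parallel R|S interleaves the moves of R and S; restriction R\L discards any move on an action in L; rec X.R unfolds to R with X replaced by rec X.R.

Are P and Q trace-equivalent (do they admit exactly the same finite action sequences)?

trace-equivalent

P's transition system — 6 states:
  s0 = rec X. a.a.X\{a} + a.a.b.0 :: --a--▸ s1, --a--▸ s2
  s1 = a.(rec X. a.a.X\{a} + a.a.b.0)\{a} :: --a--▸ s3
  s2 = a.b.0 :: --a--▸ s4
  s3 = (rec X. a.a.X\{a} + a.a.b.0)\{a} :: stopped
  s4 = b.0 :: --b--▸ s5
  s5 = 0 :: stopped
Q's transition system — 6 states:
  t0 = rec X. a.a.X\{a} + a.a.b.0 + a.a.b.0 :: --a--▸ t1, --a--▸ t2
  t1 = a.(rec X. a.a.X\{a} + a.a.b.0 + a.a.b.0)\{a} :: --a--▸ t3
  t2 = a.b.0 :: --a--▸ t4
  t3 = (rec X. a.a.X\{a} + a.a.b.0 + a.a.b.0)\{a} :: stopped
  t4 = b.0 :: --b--▸ t5
  t5 = 0 :: stopped
Coarsest stable partition (strong bisimilarity classes):
  B0 = {s0, t0}
  B1 = {s2, t2}
  B2 = {s4, t4}
  B3 = {s3, s5, t3, t5}
  B4 = {s1, t1}
s0 ∈ B0, t0 ∈ B0 → same block
Bisimilar ⇒ trace-equivalent.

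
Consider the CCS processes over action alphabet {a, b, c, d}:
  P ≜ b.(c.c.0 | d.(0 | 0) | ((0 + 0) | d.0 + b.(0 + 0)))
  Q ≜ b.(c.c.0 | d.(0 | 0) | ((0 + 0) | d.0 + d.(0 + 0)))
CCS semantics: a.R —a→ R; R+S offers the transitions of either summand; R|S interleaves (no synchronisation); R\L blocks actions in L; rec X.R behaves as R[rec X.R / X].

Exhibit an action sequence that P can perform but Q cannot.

bb

Reachable graph of P (19 states):
  m0 = b.(c.c.0 | d.(0 | 0) | ((0 + 0) | d.0 + b.(0 + 0))) → -b-> m1
  m1 = c.c.0 | d.(0 | 0) | ((0 + 0) | d.0 + b.(0 + 0)) → -b-> m2, -c-> m3, -d-> m4, -d-> m5
  m2 = c.c.0 | d.(0 | 0) | (0 + 0) → -c-> m6, -d-> m7
  m3 = c.0 | d.(0 | 0) | ((0 + 0) | d.0 + b.(0 + 0)) → -b-> m6, -c-> m8, -d-> m10, -d-> m9
  m4 = c.c.0 | (0 | 0) | ((0 + 0) | d.0 + b.(0 + 0)) → -b-> m7, -c-> m9, -d-> m11
  m5 = c.c.0 | d.(0 | 0) | ((0 + 0) | 0) → -c-> m10, -d-> m11
  m6 = c.0 | d.(0 | 0) | (0 + 0) → -c-> m12, -d-> m13
  m7 = c.c.0 | (0 | 0) | (0 + 0) → -c-> m13
  m8 = 0 | d.(0 | 0) | ((0 + 0) | d.0 + b.(0 + 0)) → -b-> m12, -d-> m14, -d-> m15
  m9 = c.0 | (0 | 0) | ((0 + 0) | d.0 + b.(0 + 0)) → -b-> m13, -c-> m14, -d-> m16
  m10 = c.0 | d.(0 | 0) | ((0 + 0) | 0) → -c-> m15, -d-> m16
  m11 = c.c.0 | (0 | 0) | ((0 + 0) | 0) → -c-> m16
  m12 = 0 | d.(0 | 0) | (0 + 0) → -d-> m17
  m13 = c.0 | (0 | 0) | (0 + 0) → -c-> m17
  m14 = 0 | (0 | 0) | ((0 + 0) | d.0 + b.(0 + 0)) → -b-> m17, -d-> m18
  m15 = 0 | d.(0 | 0) | ((0 + 0) | 0) → -d-> m18
  m16 = c.0 | (0 | 0) | ((0 + 0) | 0) → -c-> m18
  m17 = 0 | (0 | 0) | (0 + 0) → (no moves)
  m18 = 0 | (0 | 0) | ((0 + 0) | 0) → (no moves)
Reachable graph of Q (19 states):
  n0 = b.(c.c.0 | d.(0 | 0) | ((0 + 0) | d.0 + d.(0 + 0))) → -b-> n1
  n1 = c.c.0 | d.(0 | 0) | ((0 + 0) | d.0 + d.(0 + 0)) → -c-> n2, -d-> n3, -d-> n4, -d-> n5
  n2 = c.0 | d.(0 | 0) | ((0 + 0) | d.0 + d.(0 + 0)) → -c-> n6, -d-> n7, -d-> n8, -d-> n9
  n3 = c.c.0 | (0 | 0) | ((0 + 0) | d.0 + d.(0 + 0)) → -c-> n7, -d-> n10, -d-> n11
  n4 = c.c.0 | d.(0 | 0) | ((0 + 0) | 0) → -c-> n8, -d-> n10
  n5 = c.c.0 | d.(0 | 0) | (0 + 0) → -c-> n9, -d-> n11
  n6 = 0 | d.(0 | 0) | ((0 + 0) | d.0 + d.(0 + 0)) → -d-> n12, -d-> n13, -d-> n14
  n7 = c.0 | (0 | 0) | ((0 + 0) | d.0 + d.(0 + 0)) → -c-> n12, -d-> n15, -d-> n16
  n8 = c.0 | d.(0 | 0) | ((0 + 0) | 0) → -c-> n13, -d-> n15
  n9 = c.0 | d.(0 | 0) | (0 + 0) → -c-> n14, -d-> n16
  n10 = c.c.0 | (0 | 0) | ((0 + 0) | 0) → -c-> n15
  n11 = c.c.0 | (0 | 0) | (0 + 0) → -c-> n16
  n12 = 0 | (0 | 0) | ((0 + 0) | d.0 + d.(0 + 0)) → -d-> n17, -d-> n18
  n13 = 0 | d.(0 | 0) | ((0 + 0) | 0) → -d-> n17
  n14 = 0 | d.(0 | 0) | (0 + 0) → -d-> n18
  n15 = c.0 | (0 | 0) | ((0 + 0) | 0) → -c-> n17
  n16 = c.0 | (0 | 0) | (0 + 0) → -c-> n18
  n17 = 0 | (0 | 0) | ((0 + 0) | 0) → (no moves)
  n18 = 0 | (0 | 0) | (0 + 0) → (no moves)
Trace ⟨bb⟩ through P, begin at {m0}:
  after b @ step 1: {m1}
  after b @ step 2: {m2}
  ✓ P
Trace ⟨bb⟩ through Q, begin at {n0}:
  after b @ step 1: {n1}
  after b @ step 2: ∅  — Q cannot continue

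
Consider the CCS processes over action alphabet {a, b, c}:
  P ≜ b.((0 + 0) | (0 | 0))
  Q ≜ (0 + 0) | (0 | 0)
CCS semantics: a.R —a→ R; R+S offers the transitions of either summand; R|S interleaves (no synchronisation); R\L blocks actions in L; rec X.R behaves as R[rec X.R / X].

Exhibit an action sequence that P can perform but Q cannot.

P's transition system — 2 states:
  s0 = b.((0 + 0) | (0 | 0)) | =b=> s1
  s1 = (0 + 0) | (0 | 0) | (no moves)
Q's transition system — 1 states:
  t0 = (0 + 0) | (0 | 0) | (no moves)
Trace ⟨b⟩ through P, begin at {s0}:
  after b @ step 1: {s1}
  ✓ P
Trace ⟨b⟩ through Q, begin at {t0}:
  after b @ step 1: ∅  — Q cannot continue

b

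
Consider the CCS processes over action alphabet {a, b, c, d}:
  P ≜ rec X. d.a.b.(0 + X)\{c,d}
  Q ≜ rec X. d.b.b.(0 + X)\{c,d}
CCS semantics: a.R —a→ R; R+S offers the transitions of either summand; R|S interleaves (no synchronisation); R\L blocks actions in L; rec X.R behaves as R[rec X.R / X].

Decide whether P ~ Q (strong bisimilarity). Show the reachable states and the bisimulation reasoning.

P's transition system — 4 states:
  p0 = rec X. d.a.b.(0 + X)\{c,d} ⊢ —d→ p1
  p1 = a.b.(0 + (rec X. d.a.b.(0 + X)\{c,d}))\{c,d} ⊢ —a→ p2
  p2 = b.(0 + (rec X. d.a.b.(0 + X)\{c,d}))\{c,d} ⊢ —b→ p3
  p3 = (0 + (rec X. d.a.b.(0 + X)\{c,d}))\{c,d} ⊢ deadlocked
Q's transition system — 4 states:
  q0 = rec X. d.b.b.(0 + X)\{c,d} ⊢ —d→ q1
  q1 = b.b.(0 + (rec X. d.b.b.(0 + X)\{c,d}))\{c,d} ⊢ —b→ q2
  q2 = b.(0 + (rec X. d.b.b.(0 + X)\{c,d}))\{c,d} ⊢ —b→ q3
  q3 = (0 + (rec X. d.b.b.(0 + X)\{c,d}))\{c,d} ⊢ deadlocked
Bisimilarity quotient blocks:
  B0 = {p0}
  B1 = {p1}
  B2 = {p2, q2}
  B3 = {p3, q3}
  B4 = {q0}
  B5 = {q1}
p0 ∈ B0, q0 ∈ B4 → different blocks

P ≁ Q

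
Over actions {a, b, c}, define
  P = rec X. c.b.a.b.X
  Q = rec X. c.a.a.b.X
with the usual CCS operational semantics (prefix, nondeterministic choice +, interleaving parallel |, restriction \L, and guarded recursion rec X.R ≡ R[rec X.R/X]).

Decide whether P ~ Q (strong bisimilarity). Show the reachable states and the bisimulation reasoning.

LTS(P): 4 reachable states
  s0 = rec X. c.b.a.b.X ⊢ =c=> s1
  s1 = b.a.b.(rec X. c.b.a.b.X) ⊢ =b=> s2
  s2 = a.b.(rec X. c.b.a.b.X) ⊢ =a=> s3
  s3 = b.(rec X. c.b.a.b.X) ⊢ =b=> s0
LTS(Q): 4 reachable states
  t0 = rec X. c.a.a.b.X ⊢ =c=> t1
  t1 = a.a.b.(rec X. c.a.a.b.X) ⊢ =a=> t2
  t2 = a.b.(rec X. c.a.a.b.X) ⊢ =a=> t3
  t3 = b.(rec X. c.a.a.b.X) ⊢ =b=> t0
Partition-refinement fixed point:
  B0 = {s0}
  B1 = {s1}
  B2 = {s2}
  B3 = {s3}
  B4 = {t0}
  B5 = {t1}
  B6 = {t2}
  B7 = {t3}
s0 ∈ B0, t0 ∈ B4 → different blocks

P ≁ Q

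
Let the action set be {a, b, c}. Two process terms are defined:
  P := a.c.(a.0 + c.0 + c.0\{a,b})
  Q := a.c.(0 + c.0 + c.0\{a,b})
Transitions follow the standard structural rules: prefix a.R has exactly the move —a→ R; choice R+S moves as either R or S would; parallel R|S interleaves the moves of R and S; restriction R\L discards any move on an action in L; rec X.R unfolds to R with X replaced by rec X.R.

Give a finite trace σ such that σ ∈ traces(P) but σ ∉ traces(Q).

Reachable graph of P (5 states):
  s0 = a.c.(a.0 + c.0 + c.0\{a,b}) has moves ··a··> s1
  s1 = c.(a.0 + c.0 + c.0\{a,b}) has moves ··c··> s2
  s2 = a.0 + c.0 + c.0\{a,b} has moves ··a··> s3, ··c··> s3, ··c··> s4
  s3 = 0 has moves (no moves)
  s4 = 0\{a,b} has moves (no moves)
Reachable graph of Q (5 states):
  t0 = a.c.(0 + c.0 + c.0\{a,b}) has moves ··a··> t1
  t1 = c.(0 + c.0 + c.0\{a,b}) has moves ··c··> t2
  t2 = 0 + c.0 + c.0\{a,b} has moves ··c··> t3, ··c··> t4
  t3 = 0 has moves (no moves)
  t4 = 0\{a,b} has moves (no moves)
Trace ⟨aca⟩ through P, begin at {s0}:
  after a @ step 1: {s1}
  after c @ step 2: {s2}
  after a @ step 3: {s3}
  P completes σ.
Trace ⟨aca⟩ through Q, begin at {t0}:
  after a @ step 1: {t1}
  after c @ step 2: {t2}
  after a @ step 3: ∅  — Q cannot continue

aca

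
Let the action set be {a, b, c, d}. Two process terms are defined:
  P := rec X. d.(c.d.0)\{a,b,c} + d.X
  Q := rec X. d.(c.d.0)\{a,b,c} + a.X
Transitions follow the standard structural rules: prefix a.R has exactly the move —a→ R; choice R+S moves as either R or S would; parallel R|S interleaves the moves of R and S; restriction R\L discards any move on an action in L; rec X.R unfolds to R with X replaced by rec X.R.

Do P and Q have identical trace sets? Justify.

NO — witness ⟨dd⟩

P's transition system — 2 states:
  p0 = rec X. d.(c.d.0)\{a,b,c} + d.X :: ··d··> p0, ··d··> p1
  p1 = (c.d.0)\{a,b,c} :: ∅
Q's transition system — 2 states:
  q0 = rec X. d.(c.d.0)\{a,b,c} + a.X :: ··a··> q0, ··d··> q1
  q1 = (c.d.0)\{a,b,c} :: ∅
Trace ⟨dd⟩ through P, begin at {p0}:
  step 1 (d): {p0, p1}
  step 2 (d): {p0, p1}
  — P admits the full trace.
Trace ⟨dd⟩ through Q, begin at {q0}:
  step 1 (d): {q1}
  step 2 (d): no successor for Q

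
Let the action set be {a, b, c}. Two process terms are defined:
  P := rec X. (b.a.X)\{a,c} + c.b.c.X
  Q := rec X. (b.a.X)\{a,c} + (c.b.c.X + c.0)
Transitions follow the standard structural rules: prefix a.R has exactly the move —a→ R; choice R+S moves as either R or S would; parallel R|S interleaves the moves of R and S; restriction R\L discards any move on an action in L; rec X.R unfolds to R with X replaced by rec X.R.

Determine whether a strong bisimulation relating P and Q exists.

P ≁ Q

P's transition system — 4 states:
  p0 = rec X. (b.a.X)\{a,c} + c.b.c.X | —b→ p1, —c→ p2
  p1 = (a.(rec X. (b.a.X)\{a,c} + c.b.c.X))\{a,c} | ∅
  p2 = b.c.(rec X. (b.a.X)\{a,c} + c.b.c.X) | —b→ p3
  p3 = c.(rec X. (b.a.X)\{a,c} + c.b.c.X) | —c→ p0
Q's transition system — 5 states:
  q0 = rec X. (b.a.X)\{a,c} + (c.b.c.X + c.0) | —b→ q1, —c→ q2, —c→ q3
  q1 = (a.(rec X. (b.a.X)\{a,c} + (c.b.c.X + c.0)))\{a,c} | ∅
  q2 = 0 | ∅
  q3 = b.c.(rec X. (b.a.X)\{a,c} + (c.b.c.X + c.0)) | —b→ q4
  q4 = c.(rec X. (b.a.X)\{a,c} + (c.b.c.X + c.0)) | —c→ q0
Bisimilarity quotient blocks:
  B0 = {p0}
  B1 = {p1, q1, q2}
  B2 = {p2}
  B3 = {p3}
  B4 = {q0}
  B5 = {q3}
  B6 = {q4}
p0 ∈ B0, q0 ∈ B4 → different blocks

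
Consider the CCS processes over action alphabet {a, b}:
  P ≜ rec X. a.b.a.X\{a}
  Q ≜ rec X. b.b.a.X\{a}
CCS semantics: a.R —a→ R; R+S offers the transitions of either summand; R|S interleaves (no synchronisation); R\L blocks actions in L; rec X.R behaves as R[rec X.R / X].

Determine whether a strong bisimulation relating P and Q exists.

Reachable graph of P (4 states):
  u0 = rec X. a.b.a.X\{a} :: —a→ u1
  u1 = b.a.(rec X. a.b.a.X\{a})\{a} :: —b→ u2
  u2 = a.(rec X. a.b.a.X\{a})\{a} :: —a→ u3
  u3 = (rec X. a.b.a.X\{a})\{a} :: deadlocked
Reachable graph of Q (6 states):
  v0 = rec X. b.b.a.X\{a} :: —b→ v1
  v1 = b.a.(rec X. b.b.a.X\{a})\{a} :: —b→ v2
  v2 = a.(rec X. b.b.a.X\{a})\{a} :: —a→ v3
  v3 = (rec X. b.b.a.X\{a})\{a} :: —b→ v4
  v4 = (b.a.(rec X. b.b.a.X\{a})\{a})\{a} :: —b→ v5
  v5 = (a.(rec X. b.b.a.X\{a})\{a})\{a} :: deadlocked
Bisimilarity quotient blocks:
  B0 = {u0}
  B1 = {u1}
  B2 = {u2}
  B3 = {u3, v5}
  B4 = {v0}
  B5 = {v1}
  B6 = {v2}
  B7 = {v3}
  B8 = {v4}
u0 ∈ B0, v0 ∈ B4 → different blocks

not bisimilar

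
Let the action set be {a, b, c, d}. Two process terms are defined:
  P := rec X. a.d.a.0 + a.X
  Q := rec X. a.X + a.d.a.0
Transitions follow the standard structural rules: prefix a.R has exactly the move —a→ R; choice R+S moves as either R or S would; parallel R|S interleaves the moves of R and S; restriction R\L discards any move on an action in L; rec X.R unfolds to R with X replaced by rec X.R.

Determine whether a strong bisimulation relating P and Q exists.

P's transition system — 4 states:
  p0 = rec X. a.d.a.0 + a.X → ··a··> p0, ··a··> p1
  p1 = d.a.0 → ··d··> p2
  p2 = a.0 → ··a··> p3
  p3 = 0 → ∅
Q's transition system — 4 states:
  q0 = rec X. a.X + a.d.a.0 → ··a··> q0, ··a··> q1
  q1 = d.a.0 → ··d··> q2
  q2 = a.0 → ··a··> q3
  q3 = 0 → ∅
Partition-refinement fixed point:
  B0 = {p0, q0}
  B1 = {p1, q1}
  B2 = {p2, q2}
  B3 = {p3, q3}
p0 ∈ B0, q0 ∈ B0 → same block

bisimilar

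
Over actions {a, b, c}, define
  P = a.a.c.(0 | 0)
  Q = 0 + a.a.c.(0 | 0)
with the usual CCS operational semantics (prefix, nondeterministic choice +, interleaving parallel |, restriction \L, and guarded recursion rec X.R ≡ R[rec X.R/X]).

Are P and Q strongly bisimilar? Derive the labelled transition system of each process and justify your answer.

P's transition system — 4 states:
  m0 = a.a.c.(0 | 0) :: —a→ m1
  m1 = a.c.(0 | 0) :: —a→ m2
  m2 = c.(0 | 0) :: —c→ m3
  m3 = 0 | 0 :: stopped
Q's transition system — 4 states:
  n0 = 0 + a.a.c.(0 | 0) :: —a→ n1
  n1 = a.c.(0 | 0) :: —a→ n2
  n2 = c.(0 | 0) :: —c→ n3
  n3 = 0 | 0 :: stopped
Coarsest stable partition (strong bisimilarity classes):
  B0 = {m0, n0}
  B1 = {m1, n1}
  B2 = {m2, n2}
  B3 = {m3, n3}
m0 ∈ B0, n0 ∈ B0 → same block

P ~ Q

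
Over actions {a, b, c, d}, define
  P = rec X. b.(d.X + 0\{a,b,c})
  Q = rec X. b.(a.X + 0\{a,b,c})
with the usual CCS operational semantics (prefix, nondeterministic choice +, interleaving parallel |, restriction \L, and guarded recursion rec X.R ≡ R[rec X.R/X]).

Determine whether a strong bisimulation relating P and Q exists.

P's transition system — 2 states:
  s0 = rec X. b.(d.X + 0\{a,b,c}) ⊢ --b--▸ s1
  s1 = d.(rec X. b.(d.X + 0\{a,b,c})) + 0\{a,b,c} ⊢ --d--▸ s0
Q's transition system — 2 states:
  t0 = rec X. b.(a.X + 0\{a,b,c}) ⊢ --b--▸ t1
  t1 = a.(rec X. b.(a.X + 0\{a,b,c})) + 0\{a,b,c} ⊢ --a--▸ t0
Bisimilarity quotient blocks:
  B0 = {s0}
  B1 = {s1}
  B2 = {t0}
  B3 = {t1}
s0 ∈ B0, t0 ∈ B2 → different blocks

P ≁ Q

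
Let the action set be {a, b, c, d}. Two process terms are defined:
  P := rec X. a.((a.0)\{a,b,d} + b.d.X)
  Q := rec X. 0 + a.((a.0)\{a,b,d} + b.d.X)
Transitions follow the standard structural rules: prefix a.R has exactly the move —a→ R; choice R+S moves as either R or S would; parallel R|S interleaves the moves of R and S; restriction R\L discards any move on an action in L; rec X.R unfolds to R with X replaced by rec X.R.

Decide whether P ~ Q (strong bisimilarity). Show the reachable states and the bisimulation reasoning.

P ~ Q

P's transition system — 3 states:
  m0 = rec X. a.((a.0)\{a,b,d} + b.d.X) ⊢ —a→ m1
  m1 = (a.0)\{a,b,d} + b.d.(rec X. a.((a.0)\{a,b,d} + b.d.X)) ⊢ —b→ m2
  m2 = d.(rec X. a.((a.0)\{a,b,d} + b.d.X)) ⊢ —d→ m0
Q's transition system — 3 states:
  n0 = rec X. 0 + a.((a.0)\{a,b,d} + b.d.X) ⊢ —a→ n1
  n1 = (a.0)\{a,b,d} + b.d.(rec X. 0 + a.((a.0)\{a,b,d} + b.d.X)) ⊢ —b→ n2
  n2 = d.(rec X. 0 + a.((a.0)\{a,b,d} + b.d.X)) ⊢ —d→ n0
Partition-refinement fixed point:
  B0 = {m0, n0}
  B1 = {m1, n1}
  B2 = {m2, n2}
m0 ∈ B0, n0 ∈ B0 → same block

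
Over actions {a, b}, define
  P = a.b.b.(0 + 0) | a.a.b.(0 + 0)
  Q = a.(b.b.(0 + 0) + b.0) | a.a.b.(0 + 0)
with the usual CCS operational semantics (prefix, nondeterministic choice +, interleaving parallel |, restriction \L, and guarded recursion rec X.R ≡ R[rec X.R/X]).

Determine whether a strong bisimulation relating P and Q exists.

LTS(P): 16 reachable states
  s0 = a.b.b.(0 + 0) | a.a.b.(0 + 0) :: -a-> s1, -a-> s2
  s1 = a.b.b.(0 + 0) | a.b.(0 + 0) :: -a-> s3, -a-> s4
  s2 = b.b.(0 + 0) | a.a.b.(0 + 0) :: -a-> s4, -b-> s5
  s3 = a.b.b.(0 + 0) | b.(0 + 0) :: -a-> s6, -b-> s7
  s4 = b.b.(0 + 0) | a.b.(0 + 0) :: -a-> s6, -b-> s8
  s5 = b.(0 + 0) | a.a.b.(0 + 0) :: -a-> s8, -b-> s9
  s6 = b.b.(0 + 0) | b.(0 + 0) :: -b-> s10, -b-> s11
  s7 = a.b.b.(0 + 0) | (0 + 0) :: -a-> s11
  s8 = b.(0 + 0) | a.b.(0 + 0) :: -a-> s10, -b-> s12
  s9 = (0 + 0) | a.a.b.(0 + 0) :: -a-> s12
  s10 = b.(0 + 0) | b.(0 + 0) :: -b-> s13, -b-> s14
  s11 = b.b.(0 + 0) | (0 + 0) :: -b-> s14
  s12 = (0 + 0) | a.b.(0 + 0) :: -a-> s13
  s13 = (0 + 0) | b.(0 + 0) :: -b-> s15
  s14 = b.(0 + 0) | (0 + 0) :: -b-> s15
  s15 = (0 + 0) | (0 + 0) :: ·
LTS(Q): 20 reachable states
  t0 = a.(b.b.(0 + 0) + b.0) | a.a.b.(0 + 0) :: -a-> t1, -a-> t2
  t1 = (b.b.(0 + 0) + b.0) | a.a.b.(0 + 0) :: -a-> t3, -b-> t4, -b-> t5
  t2 = a.(b.b.(0 + 0) + b.0) | a.b.(0 + 0) :: -a-> t3, -a-> t6
  t3 = (b.b.(0 + 0) + b.0) | a.b.(0 + 0) :: -a-> t7, -b-> t8, -b-> t9
  t4 = 0 | a.a.b.(0 + 0) :: -a-> t8
  t5 = b.(0 + 0) | a.a.b.(0 + 0) :: -a-> t9, -b-> t10
  t6 = a.(b.b.(0 + 0) + b.0) | b.(0 + 0) :: -a-> t7, -b-> t11
  t7 = (b.b.(0 + 0) + b.0) | b.(0 + 0) :: -b-> t12, -b-> t13, -b-> t14
  t8 = 0 | a.b.(0 + 0) :: -a-> t13
  t9 = b.(0 + 0) | a.b.(0 + 0) :: -a-> t14, -b-> t15
  t10 = (0 + 0) | a.a.b.(0 + 0) :: -a-> t15
  t11 = a.(b.b.(0 + 0) + b.0) | (0 + 0) :: -a-> t12
  t12 = (b.b.(0 + 0) + b.0) | (0 + 0) :: -b-> t16, -b-> t17
  t13 = 0 | b.(0 + 0) :: -b-> t16
  t14 = b.(0 + 0) | b.(0 + 0) :: -b-> t17, -b-> t18
  t15 = (0 + 0) | a.b.(0 + 0) :: -a-> t18
  t16 = 0 | (0 + 0) :: ·
  t17 = b.(0 + 0) | (0 + 0) :: -b-> t19
  t18 = (0 + 0) | b.(0 + 0) :: -b-> t19
  t19 = (0 + 0) | (0 + 0) :: ·
Coarsest stable partition (strong bisimilarity classes):
  B0 = {s0}
  B1 = {s2}
  B2 = {s4}
  B3 = {s8, t9}
  B4 = {s12, t15, t8}
  B5 = {s13, s14, t13, t17, t18}
  B6 = {s15, t16, t19}
  B7 = {s10, s11, t14}
  B8 = {s6}
  B9 = {s5, t5}
  B10 = {s9, t10, t4}
  B11 = {s1}
  B12 = {s3}
  B13 = {s7}
  B14 = {t0}
  B15 = {t1}
  B16 = {t3}
  B17 = {t7}
  B18 = {t12}
  B19 = {t2}
  B20 = {t6}
  B21 = {t11}
s0 ∈ B0, t0 ∈ B14 → different blocks

P ≁ Q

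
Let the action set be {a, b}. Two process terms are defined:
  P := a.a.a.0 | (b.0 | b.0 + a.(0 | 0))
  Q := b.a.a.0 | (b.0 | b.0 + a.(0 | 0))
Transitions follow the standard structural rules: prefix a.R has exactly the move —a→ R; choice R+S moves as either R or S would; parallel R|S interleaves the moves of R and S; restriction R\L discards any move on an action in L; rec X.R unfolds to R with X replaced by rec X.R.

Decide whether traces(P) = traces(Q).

traces(P) ≠ traces(Q) — witness ⟨aa⟩

P's transition system — 16 states:
  p0 = a.a.a.0 | (b.0 | b.0 + a.(0 | 0)) ⊢ —a→ p1, —a→ p2, —b→ p3, —b→ p4
  p1 = a.a.0 | (b.0 | b.0 + a.(0 | 0)) ⊢ —a→ p5, —a→ p6, —b→ p7, —b→ p8
  p2 = a.a.a.0 | (0 | 0) ⊢ —a→ p6
  p3 = a.a.a.0 | (0 | b.0) ⊢ —a→ p7, —b→ p2
  p4 = a.a.a.0 | (b.0 | 0) ⊢ —a→ p8, —b→ p2
  p5 = a.0 | (b.0 | b.0 + a.(0 | 0)) ⊢ —a→ p10, —a→ p9, —b→ p11, —b→ p12
  p6 = a.a.0 | (0 | 0) ⊢ —a→ p10
  p7 = a.a.0 | (0 | b.0) ⊢ —a→ p11, —b→ p6
  p8 = a.a.0 | (b.0 | 0) ⊢ —a→ p12, —b→ p6
  p9 = 0 | (b.0 | b.0 + a.(0 | 0)) ⊢ —a→ p13, —b→ p14, —b→ p15
  p10 = a.0 | (0 | 0) ⊢ —a→ p13
  p11 = a.0 | (0 | b.0) ⊢ —a→ p14, —b→ p10
  p12 = a.0 | (b.0 | 0) ⊢ —a→ p15, —b→ p10
  p13 = 0 | (0 | 0) ⊢ (no moves)
  p14 = 0 | (0 | b.0) ⊢ —b→ p13
  p15 = 0 | (b.0 | 0) ⊢ —b→ p13
Q's transition system — 16 states:
  q0 = b.a.a.0 | (b.0 | b.0 + a.(0 | 0)) ⊢ —a→ q1, —b→ q2, —b→ q3, —b→ q4
  q1 = b.a.a.0 | (0 | 0) ⊢ —b→ q5
  q2 = a.a.0 | (b.0 | b.0 + a.(0 | 0)) ⊢ —a→ q5, —a→ q6, —b→ q7, —b→ q8
  q3 = b.a.a.0 | (0 | b.0) ⊢ —b→ q1, —b→ q7
  q4 = b.a.a.0 | (b.0 | 0) ⊢ —b→ q1, —b→ q8
  q5 = a.a.0 | (0 | 0) ⊢ —a→ q9
  q6 = a.0 | (b.0 | b.0 + a.(0 | 0)) ⊢ —a→ q10, —a→ q9, —b→ q11, —b→ q12
  q7 = a.a.0 | (0 | b.0) ⊢ —a→ q11, —b→ q5
  q8 = a.a.0 | (b.0 | 0) ⊢ —a→ q12, —b→ q5
  q9 = a.0 | (0 | 0) ⊢ —a→ q13
  q10 = 0 | (b.0 | b.0 + a.(0 | 0)) ⊢ —a→ q13, —b→ q14, —b→ q15
  q11 = a.0 | (0 | b.0) ⊢ —a→ q14, —b→ q9
  q12 = a.0 | (b.0 | 0) ⊢ —a→ q15, —b→ q9
  q13 = 0 | (0 | 0) ⊢ (no moves)
  q14 = 0 | (0 | b.0) ⊢ —b→ q13
  q15 = 0 | (b.0 | 0) ⊢ —b→ q13
Executing aa from P (initial set {p0}):
  after a @ step 1: {p1, p2}
  after a @ step 2: {p5, p6}
  P completes σ.
Executing aa from Q (initial set {q0}):
  after a @ step 1: {q1}
  after a @ step 2: ∅  — Q cannot continue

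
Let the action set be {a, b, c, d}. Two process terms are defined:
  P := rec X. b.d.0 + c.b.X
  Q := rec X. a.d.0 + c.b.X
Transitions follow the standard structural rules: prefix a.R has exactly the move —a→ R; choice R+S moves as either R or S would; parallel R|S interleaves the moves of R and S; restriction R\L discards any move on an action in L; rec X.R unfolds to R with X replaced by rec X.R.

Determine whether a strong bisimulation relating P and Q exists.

not bisimilar

LTS(P): 4 reachable states
  p0 = rec X. b.d.0 + c.b.X has moves --b--▸ p1, --c--▸ p2
  p1 = d.0 has moves --d--▸ p3
  p2 = b.(rec X. b.d.0 + c.b.X) has moves --b--▸ p0
  p3 = 0 has moves stopped
LTS(Q): 4 reachable states
  q0 = rec X. a.d.0 + c.b.X has moves --a--▸ q1, --c--▸ q2
  q1 = d.0 has moves --d--▸ q3
  q2 = b.(rec X. a.d.0 + c.b.X) has moves --b--▸ q0
  q3 = 0 has moves stopped
Partition-refinement fixed point:
  B0 = {p0}
  B1 = {p1, q1}
  B2 = {p3, q3}
  B3 = {p2}
  B4 = {q0}
  B5 = {q2}
p0 ∈ B0, q0 ∈ B4 → different blocks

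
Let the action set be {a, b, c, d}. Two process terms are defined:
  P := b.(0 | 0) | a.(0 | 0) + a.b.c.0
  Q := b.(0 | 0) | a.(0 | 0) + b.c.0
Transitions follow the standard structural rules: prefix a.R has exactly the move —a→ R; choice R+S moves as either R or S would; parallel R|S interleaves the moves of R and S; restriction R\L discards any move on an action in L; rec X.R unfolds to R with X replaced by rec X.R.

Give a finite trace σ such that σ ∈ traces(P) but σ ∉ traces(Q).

abc

LTS(P): 7 reachable states
  s0 = b.(0 | 0) | a.(0 | 0) + a.b.c.0 | -a-> s1, -a-> s2, -b-> s3
  s1 = b.(0 | 0) | (0 | 0) | -b-> s4
  s2 = b.c.0 | -b-> s5
  s3 = 0 | 0 | a.(0 | 0) | -a-> s4
  s4 = 0 | 0 | (0 | 0) | deadlocked
  s5 = c.0 | -c-> s6
  s6 = 0 | deadlocked
LTS(Q): 6 reachable states
  t0 = b.(0 | 0) | a.(0 | 0) + b.c.0 | -a-> t1, -b-> t2, -b-> t3
  t1 = b.(0 | 0) | (0 | 0) | -b-> t4
  t2 = 0 | 0 | a.(0 | 0) | -a-> t4
  t3 = c.0 | -c-> t5
  t4 = 0 | 0 | (0 | 0) | deadlocked
  t5 = 0 | deadlocked
Run σ = ⟨abc⟩ on P: start {s0}
  after a @ step 1: {s1, s2}
  after b @ step 2: {s4, s5}
  after c @ step 3: {s6}
  P completes σ.
Run σ = ⟨abc⟩ on Q: start {t0}
  after a @ step 1: {t1}
  after b @ step 2: {t4}
  after c @ step 3: ∅ (Q stuck)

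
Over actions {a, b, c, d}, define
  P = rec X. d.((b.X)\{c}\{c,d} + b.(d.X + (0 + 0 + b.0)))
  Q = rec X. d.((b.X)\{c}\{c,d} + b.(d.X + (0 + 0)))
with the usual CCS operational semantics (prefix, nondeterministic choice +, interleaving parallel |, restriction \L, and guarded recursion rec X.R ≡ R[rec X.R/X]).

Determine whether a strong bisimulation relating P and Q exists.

P ≁ Q

Reachable graph of P (5 states):
  p0 = rec X. d.((b.X)\{c}\{c,d} + b.(d.X + (0 + 0 + b.0))) :: —d→ p1
  p1 = (b.(rec X. d.((b.X)\{c}\{c,d} + b.(d.X + (0 + 0 + b.0)))))\{c}\{c,d} + b.(d.(rec X. d.((b.X)\{c}\{c,d} + b.(d.X + (0 + 0 + b.0)))) + (0 + 0 + b.0)) :: —b→ p2, —b→ p3
  p2 = (rec X. d.((b.X)\{c}\{c,d} + b.(d.X + (0 + 0 + b.0))))\{c}\{c,d} :: stopped
  p3 = d.(rec X. d.((b.X)\{c}\{c,d} + b.(d.X + (0 + 0 + b.0)))) + (0 + 0 + b.0) :: —b→ p4, —d→ p0
  p4 = 0 :: stopped
Reachable graph of Q (4 states):
  q0 = rec X. d.((b.X)\{c}\{c,d} + b.(d.X + (0 + 0))) :: —d→ q1
  q1 = (b.(rec X. d.((b.X)\{c}\{c,d} + b.(d.X + (0 + 0)))))\{c}\{c,d} + b.(d.(rec X. d.((b.X)\{c}\{c,d} + b.(d.X + (0 + 0)))) + (0 + 0)) :: —b→ q2, —b→ q3
  q2 = (rec X. d.((b.X)\{c}\{c,d} + b.(d.X + (0 + 0))))\{c}\{c,d} :: stopped
  q3 = d.(rec X. d.((b.X)\{c}\{c,d} + b.(d.X + (0 + 0)))) + (0 + 0) :: —d→ q0
Coarsest stable partition (strong bisimilarity classes):
  B0 = {p0}
  B1 = {p1}
  B2 = {p2, p4, q2}
  B3 = {p3}
  B4 = {q0}
  B5 = {q1}
  B6 = {q3}
p0 ∈ B0, q0 ∈ B4 → different blocks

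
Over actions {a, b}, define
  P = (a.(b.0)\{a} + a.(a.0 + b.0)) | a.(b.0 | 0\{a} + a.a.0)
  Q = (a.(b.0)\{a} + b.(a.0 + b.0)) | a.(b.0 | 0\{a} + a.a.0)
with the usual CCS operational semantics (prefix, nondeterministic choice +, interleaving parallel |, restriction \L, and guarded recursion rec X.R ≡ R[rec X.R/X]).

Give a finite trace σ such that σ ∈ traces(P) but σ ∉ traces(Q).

aaaaa

P's transition system — 25 states:
  m0 = (a.(b.0)\{a} + a.(a.0 + b.0)) | a.(b.0 | 0\{a} + a.a.0) ⊢ --a--▸ m1, --a--▸ m2, --a--▸ m3
  m1 = (a.(b.0)\{a} + a.(a.0 + b.0)) | (b.0 | 0\{a} + a.a.0) ⊢ --a--▸ m4, --a--▸ m5, --a--▸ m6, --b--▸ m7
  m2 = (a.0 + b.0) | a.(b.0 | 0\{a} + a.a.0) ⊢ --a--▸ m5, --a--▸ m8, --b--▸ m8
  m3 = (b.0)\{a} | a.(b.0 | 0\{a} + a.a.0) ⊢ --a--▸ m6, --b--▸ m9
  m4 = (a.(b.0)\{a} + a.(a.0 + b.0)) | a.0 ⊢ --a--▸ m10, --a--▸ m11, --a--▸ m12
  m5 = (a.0 + b.0) | (b.0 | 0\{a} + a.a.0) ⊢ --a--▸ m11, --a--▸ m13, --b--▸ m13, --b--▸ m14
  m6 = (b.0)\{a} | (b.0 | 0\{a} + a.a.0) ⊢ --a--▸ m12, --b--▸ m15, --b--▸ m16
  m7 = (a.(b.0)\{a} + a.(a.0 + b.0)) | (0 | 0\{a}) ⊢ --a--▸ m14, --a--▸ m15
  m8 = 0 | a.(b.0 | 0\{a} + a.a.0) ⊢ --a--▸ m13
  m9 = 0\{a} | a.(b.0 | 0\{a} + a.a.0) ⊢ --a--▸ m16
  m10 = (a.(b.0)\{a} + a.(a.0 + b.0)) | 0 ⊢ --a--▸ m17, --a--▸ m18
  m11 = (a.0 + b.0) | a.0 ⊢ --a--▸ m17, --a--▸ m19, --b--▸ m19
  m12 = (b.0)\{a} | a.0 ⊢ --a--▸ m18, --b--▸ m20
  m13 = 0 | (b.0 | 0\{a} + a.a.0) ⊢ --a--▸ m19, --b--▸ m21
  m14 = (a.0 + b.0) | (0 | 0\{a}) ⊢ --a--▸ m21, --b--▸ m21
  m15 = (b.0)\{a} | (0 | 0\{a}) ⊢ --b--▸ m22
  m16 = 0\{a} | (b.0 | 0\{a} + a.a.0) ⊢ --a--▸ m20, --b--▸ m22
  m17 = (a.0 + b.0) | 0 ⊢ --a--▸ m23, --b--▸ m23
  m18 = (b.0)\{a} | 0 ⊢ --b--▸ m24
  m19 = 0 | a.0 ⊢ --a--▸ m23
  m20 = 0\{a} | a.0 ⊢ --a--▸ m24
  m21 = 0 | (0 | 0\{a}) ⊢ (no moves)
  m22 = 0\{a} | (0 | 0\{a}) ⊢ (no moves)
  m23 = 0 | 0 ⊢ (no moves)
  m24 = 0\{a} | 0 ⊢ (no moves)
Q's transition system — 25 states:
  n0 = (a.(b.0)\{a} + b.(a.0 + b.0)) | a.(b.0 | 0\{a} + a.a.0) ⊢ --a--▸ n1, --a--▸ n2, --b--▸ n3
  n1 = (a.(b.0)\{a} + b.(a.0 + b.0)) | (b.0 | 0\{a} + a.a.0) ⊢ --a--▸ n4, --a--▸ n5, --b--▸ n6, --b--▸ n7
  n2 = (b.0)\{a} | a.(b.0 | 0\{a} + a.a.0) ⊢ --a--▸ n5, --b--▸ n8
  n3 = (a.0 + b.0) | a.(b.0 | 0\{a} + a.a.0) ⊢ --a--▸ n7, --a--▸ n9, --b--▸ n9
  n4 = (a.(b.0)\{a} + b.(a.0 + b.0)) | a.0 ⊢ --a--▸ n10, --a--▸ n11, --b--▸ n12
  n5 = (b.0)\{a} | (b.0 | 0\{a} + a.a.0) ⊢ --a--▸ n11, --b--▸ n13, --b--▸ n14
  n6 = (a.(b.0)\{a} + b.(a.0 + b.0)) | (0 | 0\{a}) ⊢ --a--▸ n13, --b--▸ n15
  n7 = (a.0 + b.0) | (b.0 | 0\{a} + a.a.0) ⊢ --a--▸ n12, --a--▸ n16, --b--▸ n15, --b--▸ n16
  n8 = 0\{a} | a.(b.0 | 0\{a} + a.a.0) ⊢ --a--▸ n14
  n9 = 0 | a.(b.0 | 0\{a} + a.a.0) ⊢ --a--▸ n16
  n10 = (a.(b.0)\{a} + b.(a.0 + b.0)) | 0 ⊢ --a--▸ n17, --b--▸ n18
  n11 = (b.0)\{a} | a.0 ⊢ --a--▸ n17, --b--▸ n19
  n12 = (a.0 + b.0) | a.0 ⊢ --a--▸ n18, --a--▸ n20, --b--▸ n20
  n13 = (b.0)\{a} | (0 | 0\{a}) ⊢ --b--▸ n21
  n14 = 0\{a} | (b.0 | 0\{a} + a.a.0) ⊢ --a--▸ n19, --b--▸ n21
  n15 = (a.0 + b.0) | (0 | 0\{a}) ⊢ --a--▸ n22, --b--▸ n22
  n16 = 0 | (b.0 | 0\{a} + a.a.0) ⊢ --a--▸ n20, --b--▸ n22
  n17 = (b.0)\{a} | 0 ⊢ --b--▸ n23
  n18 = (a.0 + b.0) | 0 ⊢ --a--▸ n24, --b--▸ n24
  n19 = 0\{a} | a.0 ⊢ --a--▸ n23
  n20 = 0 | a.0 ⊢ --a--▸ n24
  n21 = 0\{a} | (0 | 0\{a}) ⊢ (no moves)
  n22 = 0 | (0 | 0\{a}) ⊢ (no moves)
  n23 = 0\{a} | 0 ⊢ (no moves)
  n24 = 0 | 0 ⊢ (no moves)
Executing aaaaa from P (initial set {m0}):
  after a @ step 1: {m1, m2, m3}
  after a @ step 2: {m4, m5, m6, m8}
  after a @ step 3: {m10, m11, m12, m13}
  after a @ step 4: {m17, m18, m19}
  after a @ step 5: {m23}
  ✓ P
Executing aaaaa from Q (initial set {n0}):
  after a @ step 1: {n1, n2}
  after a @ step 2: {n4, n5}
  after a @ step 3: {n10, n11}
  after a @ step 4: {n17}
  after a @ step 5: ∅  — Q cannot continue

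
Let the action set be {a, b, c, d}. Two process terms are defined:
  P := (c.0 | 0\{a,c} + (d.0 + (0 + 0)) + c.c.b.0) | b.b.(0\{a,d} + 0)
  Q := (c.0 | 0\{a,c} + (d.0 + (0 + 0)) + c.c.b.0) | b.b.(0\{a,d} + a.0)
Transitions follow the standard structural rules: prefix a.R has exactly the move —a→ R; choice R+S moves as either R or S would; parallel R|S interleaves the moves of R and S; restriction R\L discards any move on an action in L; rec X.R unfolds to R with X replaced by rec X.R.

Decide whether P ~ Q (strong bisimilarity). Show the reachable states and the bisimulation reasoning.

P ≁ Q

Reachable graph of P (15 states):
  m0 = (c.0 | 0\{a,c} + (d.0 + (0 + 0)) + c.c.b.0) | b.b.(0\{a,d} + 0) ⊢ —b→ m1, —c→ m2, —c→ m3, —d→ m4
  m1 = (c.0 | 0\{a,c} + (d.0 + (0 + 0)) + c.c.b.0) | b.(0\{a,d} + 0) ⊢ —b→ m5, —c→ m6, —c→ m7, —d→ m8
  m2 = 0 | 0\{a,c} | b.b.(0\{a,d} + 0) ⊢ —b→ m6
  m3 = c.b.0 | b.b.(0\{a,d} + 0) ⊢ —b→ m7, —c→ m9
  m4 = 0 | b.b.(0\{a,d} + 0) ⊢ —b→ m8
  m5 = (c.0 | 0\{a,c} + (d.0 + (0 + 0)) + c.c.b.0) | (0\{a,d} + 0) ⊢ —c→ m10, —c→ m11, —d→ m12
  m6 = 0 | 0\{a,c} | b.(0\{a,d} + 0) ⊢ —b→ m10
  m7 = c.b.0 | b.(0\{a,d} + 0) ⊢ —b→ m11, —c→ m13
  m8 = 0 | b.(0\{a,d} + 0) ⊢ —b→ m12
  m9 = b.0 | b.b.(0\{a,d} + 0) ⊢ —b→ m13, —b→ m4
  m10 = 0 | 0\{a,c} | (0\{a,d} + 0) ⊢ stopped
  m11 = c.b.0 | (0\{a,d} + 0) ⊢ —c→ m14
  m12 = 0 | (0\{a,d} + 0) ⊢ stopped
  m13 = b.0 | b.(0\{a,d} + 0) ⊢ —b→ m14, —b→ m8
  m14 = b.0 | (0\{a,d} + 0) ⊢ —b→ m12
Reachable graph of Q (20 states):
  n0 = (c.0 | 0\{a,c} + (d.0 + (0 + 0)) + c.c.b.0) | b.b.(0\{a,d} + a.0) ⊢ —b→ n1, —c→ n2, —c→ n3, —d→ n4
  n1 = (c.0 | 0\{a,c} + (d.0 + (0 + 0)) + c.c.b.0) | b.(0\{a,d} + a.0) ⊢ —b→ n5, —c→ n6, —c→ n7, —d→ n8
  n2 = 0 | 0\{a,c} | b.b.(0\{a,d} + a.0) ⊢ —b→ n6
  n3 = c.b.0 | b.b.(0\{a,d} + a.0) ⊢ —b→ n7, —c→ n9
  n4 = 0 | b.b.(0\{a,d} + a.0) ⊢ —b→ n8
  n5 = (c.0 | 0\{a,c} + (d.0 + (0 + 0)) + c.c.b.0) | (0\{a,d} + a.0) ⊢ —a→ n10, —c→ n11, —c→ n12, —d→ n13
  n6 = 0 | 0\{a,c} | b.(0\{a,d} + a.0) ⊢ —b→ n11
  n7 = c.b.0 | b.(0\{a,d} + a.0) ⊢ —b→ n12, —c→ n14
  n8 = 0 | b.(0\{a,d} + a.0) ⊢ —b→ n13
  n9 = b.0 | b.b.(0\{a,d} + a.0) ⊢ —b→ n14, —b→ n4
  n10 = (c.0 | 0\{a,c} + (d.0 + (0 + 0)) + c.c.b.0) | 0 ⊢ —c→ n15, —c→ n16, —d→ n17
  n11 = 0 | 0\{a,c} | (0\{a,d} + a.0) ⊢ —a→ n15
  n12 = c.b.0 | (0\{a,d} + a.0) ⊢ —a→ n16, —c→ n18
  n13 = 0 | (0\{a,d} + a.0) ⊢ —a→ n17
  n14 = b.0 | b.(0\{a,d} + a.0) ⊢ —b→ n18, —b→ n8
  n15 = 0 | 0\{a,c} | 0 ⊢ stopped
  n16 = c.b.0 | 0 ⊢ —c→ n19
  n17 = 0 | 0 ⊢ stopped
  n18 = b.0 | (0\{a,d} + a.0) ⊢ —a→ n19, —b→ n13
  n19 = b.0 | 0 ⊢ —b→ n17
Bisimilarity quotient blocks:
  B0 = {m0}
  B1 = {m13, m2, m4}
  B2 = {m14, m6, m8, n19}
  B3 = {m10, m12, n15, n17}
  B4 = {m1}
  B5 = {m5, n10}
  B6 = {m11, n16}
  B7 = {m7}
  B8 = {m3}
  B9 = {m9}
  B10 = {n0}
  B11 = {n2, n4}
  B12 = {n6, n8}
  B13 = {n11, n13}
  B14 = {n3}
  B15 = {n7}
  B16 = {n14}
  B17 = {n18}
  B18 = {n12}
  B19 = {n9}
  B20 = {n1}
  B21 = {n5}
m0 ∈ B0, n0 ∈ B10 → different blocks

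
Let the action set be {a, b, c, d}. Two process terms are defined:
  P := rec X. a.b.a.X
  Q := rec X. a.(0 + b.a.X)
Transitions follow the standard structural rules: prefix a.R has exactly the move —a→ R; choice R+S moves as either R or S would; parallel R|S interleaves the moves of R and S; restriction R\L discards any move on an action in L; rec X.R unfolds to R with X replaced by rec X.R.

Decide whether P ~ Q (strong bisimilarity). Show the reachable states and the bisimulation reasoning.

P's transition system — 3 states:
  m0 = rec X. a.b.a.X ⊢ --a--▸ m1
  m1 = b.a.(rec X. a.b.a.X) ⊢ --b--▸ m2
  m2 = a.(rec X. a.b.a.X) ⊢ --a--▸ m0
Q's transition system — 3 states:
  n0 = rec X. a.(0 + b.a.X) ⊢ --a--▸ n1
  n1 = 0 + b.a.(rec X. a.(0 + b.a.X)) ⊢ --b--▸ n2
  n2 = a.(rec X. a.(0 + b.a.X)) ⊢ --a--▸ n0
Partition-refinement fixed point:
  B0 = {m0, n0}
  B1 = {m1, n1}
  B2 = {m2, n2}
m0 ∈ B0, n0 ∈ B0 → same block

bisimilar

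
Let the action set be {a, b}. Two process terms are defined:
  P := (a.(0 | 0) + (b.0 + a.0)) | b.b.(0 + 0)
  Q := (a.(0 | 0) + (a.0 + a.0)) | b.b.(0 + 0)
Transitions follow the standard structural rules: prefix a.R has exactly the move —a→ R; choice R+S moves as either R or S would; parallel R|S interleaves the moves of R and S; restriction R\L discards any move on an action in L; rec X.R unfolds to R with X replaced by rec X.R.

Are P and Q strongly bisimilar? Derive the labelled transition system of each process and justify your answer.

NO

Reachable graph of P (9 states):
  p0 = (a.(0 | 0) + (b.0 + a.0)) | b.b.(0 + 0) has moves —a→ p1, —a→ p2, —b→ p2, —b→ p3
  p1 = 0 | 0 | b.b.(0 + 0) has moves —b→ p4
  p2 = 0 | b.b.(0 + 0) has moves —b→ p5
  p3 = (a.(0 | 0) + (b.0 + a.0)) | b.(0 + 0) has moves —a→ p4, —a→ p5, —b→ p5, —b→ p6
  p4 = 0 | 0 | b.(0 + 0) has moves —b→ p7
  p5 = 0 | b.(0 + 0) has moves —b→ p8
  p6 = (a.(0 | 0) + (b.0 + a.0)) | (0 + 0) has moves —a→ p7, —a→ p8, —b→ p8
  p7 = 0 | 0 | (0 + 0) has moves ·
  p8 = 0 | (0 + 0) has moves ·
Reachable graph of Q (9 states):
  q0 = (a.(0 | 0) + (a.0 + a.0)) | b.b.(0 + 0) has moves —a→ q1, —a→ q2, —b→ q3
  q1 = 0 | 0 | b.b.(0 + 0) has moves —b→ q4
  q2 = 0 | b.b.(0 + 0) has moves —b→ q5
  q3 = (a.(0 | 0) + (a.0 + a.0)) | b.(0 + 0) has moves —a→ q4, —a→ q5, —b→ q6
  q4 = 0 | 0 | b.(0 + 0) has moves —b→ q7
  q5 = 0 | b.(0 + 0) has moves —b→ q8
  q6 = (a.(0 | 0) + (a.0 + a.0)) | (0 + 0) has moves —a→ q7, —a→ q8
  q7 = 0 | 0 | (0 + 0) has moves ·
  q8 = 0 | (0 + 0) has moves ·
Bisimilarity quotient blocks:
  B0 = {p0}
  B1 = {p1, p2, q1, q2}
  B2 = {p4, p5, q4, q5}
  B3 = {p7, p8, q7, q8}
  B4 = {p3}
  B5 = {p6}
  B6 = {q0}
  B7 = {q3}
  B8 = {q6}
p0 ∈ B0, q0 ∈ B6 → different blocks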